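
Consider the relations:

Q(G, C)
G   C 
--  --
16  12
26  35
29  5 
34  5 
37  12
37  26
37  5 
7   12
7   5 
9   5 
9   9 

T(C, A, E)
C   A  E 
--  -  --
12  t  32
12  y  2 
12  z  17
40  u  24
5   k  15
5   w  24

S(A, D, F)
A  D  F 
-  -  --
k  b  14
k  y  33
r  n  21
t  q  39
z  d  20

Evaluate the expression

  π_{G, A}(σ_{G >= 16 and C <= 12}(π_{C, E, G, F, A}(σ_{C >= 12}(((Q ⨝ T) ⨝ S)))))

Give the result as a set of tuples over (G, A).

Q ⋈ T (natural join on C): {(16, 12, t, 32), (16, 12, y, 2), (16, 12, z, 17), (29, 5, k, 15), (29, 5, w, 24), (34, 5, k, 15), (34, 5, w, 24), (37, 12, t, 32), (37, 12, y, 2), (37, 12, z, 17), (37, 5, k, 15), (37, 5, w, 24), (7, 12, t, 32), (7, 12, y, 2), (7, 12, z, 17), (7, 5, k, 15), (7, 5, w, 24), (9, 5, k, 15), (9, 5, w, 24)}
(Q ⨝ T) ⋈ S (natural join on A): {(16, 12, t, 32, q, 39), (16, 12, z, 17, d, 20), (29, 5, k, 15, b, 14), (29, 5, k, 15, y, 33), (34, 5, k, 15, b, 14), (34, 5, k, 15, y, 33), (37, 12, t, 32, q, 39), (37, 12, z, 17, d, 20), (37, 5, k, 15, b, 14), (37, 5, k, 15, y, 33), (7, 12, t, 32, q, 39), (7, 12, z, 17, d, 20), (7, 5, k, 15, b, 14), (7, 5, k, 15, y, 33), (9, 5, k, 15, b, 14), (9, 5, k, 15, y, 33)}
Selection C >= 12: {(16, 12, t, 32, q, 39), (16, 12, z, 17, d, 20), (37, 12, t, 32, q, 39), (37, 12, z, 17, d, 20), (7, 12, t, 32, q, 39), (7, 12, z, 17, d, 20)}
π[C, E, G, F, A]: project onto (C, E, G, F, A) → {(12, 17, 16, 20, z), (12, 17, 37, 20, z), (12, 17, 7, 20, z), (12, 32, 16, 39, t), (12, 32, 37, 39, t), (12, 32, 7, 39, t)}
Selection G >= 16 and C <= 12: {(12, 17, 16, 20, z), (12, 17, 37, 20, z), (12, 32, 16, 39, t), (12, 32, 37, 39, t)}
π[G, A]: project onto (G, A) → {(16, t), (16, z), (37, t), (37, z)}

{(16, t), (16, z), (37, t), (37, z)}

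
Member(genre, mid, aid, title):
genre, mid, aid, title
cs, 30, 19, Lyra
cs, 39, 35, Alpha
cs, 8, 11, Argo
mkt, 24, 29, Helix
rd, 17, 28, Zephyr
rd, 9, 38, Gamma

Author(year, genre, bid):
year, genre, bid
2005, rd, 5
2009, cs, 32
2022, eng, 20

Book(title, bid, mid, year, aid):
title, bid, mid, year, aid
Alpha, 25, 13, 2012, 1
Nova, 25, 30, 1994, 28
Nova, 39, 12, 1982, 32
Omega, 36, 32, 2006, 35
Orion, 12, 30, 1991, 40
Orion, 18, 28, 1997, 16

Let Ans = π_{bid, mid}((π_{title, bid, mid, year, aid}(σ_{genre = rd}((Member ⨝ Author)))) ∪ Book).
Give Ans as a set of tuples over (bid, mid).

Joining Member and Author on genre yields {(cs, 30, 19, Lyra, 2009, 32), (cs, 39, 35, Alpha, 2009, 32), (cs, 8, 11, Argo, 2009, 32), (rd, 17, 28, Zephyr, 2005, 5), (rd, 9, 38, Gamma, 2005, 5)}.
Selection genre = rd: {(rd, 17, 28, Zephyr, 2005, 5), (rd, 9, 38, Gamma, 2005, 5)}
π[title, bid, mid, year, aid]: project onto (title, bid, mid, year, aid) → {(Gamma, 5, 9, 2005, 38), (Zephyr, 5, 17, 2005, 28)}
Set union of the two operands is {(Alpha, 25, 13, 2012, 1), (Gamma, 5, 9, 2005, 38), (Nova, 25, 30, 1994, 28), (Nova, 39, 12, 1982, 32), (Omega, 36, 32, 2006, 35), (Orion, 12, 30, 1991, 40), (Orion, 18, 28, 1997, 16), (Zephyr, 5, 17, 2005, 28)}.
π[bid, mid]: project onto (bid, mid) → {(12, 30), (18, 28), (25, 13), (25, 30), (36, 32), (39, 12), (5, 17), (5, 9)}

{(12, 30), (18, 28), (25, 13), (25, 30), (36, 32), (39, 12), (5, 17), (5, 9)}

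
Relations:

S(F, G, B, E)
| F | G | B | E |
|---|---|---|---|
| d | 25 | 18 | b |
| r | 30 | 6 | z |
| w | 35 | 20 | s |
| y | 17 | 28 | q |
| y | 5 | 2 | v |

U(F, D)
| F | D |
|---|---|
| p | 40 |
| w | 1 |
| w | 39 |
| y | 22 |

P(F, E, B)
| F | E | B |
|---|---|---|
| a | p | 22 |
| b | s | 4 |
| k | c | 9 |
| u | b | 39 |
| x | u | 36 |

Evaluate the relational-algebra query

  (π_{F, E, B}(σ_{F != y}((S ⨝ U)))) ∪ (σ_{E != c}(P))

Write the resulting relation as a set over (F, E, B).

Joining S and U on F yields {(w, 35, 20, s, 1), (w, 35, 20, s, 39), (y, 17, 28, q, 22), (y, 5, 2, v, 22)}.
Filtering on F != y leaves {(w, 35, 20, s, 1), (w, 35, 20, s, 39)}.
π[F, E, B]: project onto (F, E, B) (1 duplicate(s) eliminated) → {(w, s, 20)}
Filtering on E != c leaves {(a, p, 22), (b, s, 4), (u, b, 39), (x, u, 36)}.
Taking the union: {(a, p, 22), (b, s, 4), (u, b, 39), (w, s, 20), (x, u, 36)}

{(a, p, 22), (b, s, 4), (u, b, 39), (w, s, 20), (x, u, 36)}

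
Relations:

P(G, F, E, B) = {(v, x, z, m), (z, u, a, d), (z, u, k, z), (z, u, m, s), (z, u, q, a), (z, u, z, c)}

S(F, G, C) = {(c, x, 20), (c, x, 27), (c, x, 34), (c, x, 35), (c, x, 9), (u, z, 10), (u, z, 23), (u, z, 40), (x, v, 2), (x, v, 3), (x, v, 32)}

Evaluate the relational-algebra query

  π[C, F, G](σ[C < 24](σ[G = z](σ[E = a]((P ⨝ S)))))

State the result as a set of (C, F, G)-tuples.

{(10, u, z), (23, u, z)}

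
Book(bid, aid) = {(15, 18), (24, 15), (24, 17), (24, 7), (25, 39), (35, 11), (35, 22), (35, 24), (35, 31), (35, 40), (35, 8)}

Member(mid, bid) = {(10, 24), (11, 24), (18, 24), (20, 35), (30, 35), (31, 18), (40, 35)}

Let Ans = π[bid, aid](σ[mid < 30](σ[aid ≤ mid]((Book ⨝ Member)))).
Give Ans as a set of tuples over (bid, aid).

Book ⋈ Member (natural join on bid): {(24, 15, 10), (24, 15, 11), (24, 15, 18), (24, 17, 10), (24, 17, 11), (24, 17, 18), (24, 7, 10), (24, 7, 11), (24, 7, 18), (35, 11, 20), (35, 11, 30), (35, 11, 40), (35, 22, 20), (35, 22, 30), (35, 22, 40), (35, 24, 20), (35, 24, 30), (35, 24, 40), (35, 31, 20), (35, 31, 30), (35, 31, 40), (35, 40, 20), (35, 40, 30), (35, 40, 40), (35, 8, 20), (35, 8, 30), (35, 8, 40)}
σ[aid ≤ mid]: keep tuples satisfying aid ≤ mid → {(24, 15, 18), (24, 17, 18), (24, 7, 10), (24, 7, 11), (24, 7, 18), (35, 11, 20), (35, 11, 30), (35, 11, 40), (35, 22, 30), (35, 22, 40), (35, 24, 30), (35, 24, 40), (35, 31, 40), (35, 40, 40), (35, 8, 20), (35, 8, 30), (35, 8, 40)}
σ[mid < 30]: keep tuples satisfying mid < 30 → {(24, 15, 18), (24, 17, 18), (24, 7, 10), (24, 7, 11), (24, 7, 18), (35, 11, 20), (35, 8, 20)}
Keep only column(s) bid, aid (2 duplicate(s) eliminated): {(24, 15), (24, 17), (24, 7), (35, 11), (35, 8)}

{(24, 15), (24, 17), (24, 7), (35, 11), (35, 8)}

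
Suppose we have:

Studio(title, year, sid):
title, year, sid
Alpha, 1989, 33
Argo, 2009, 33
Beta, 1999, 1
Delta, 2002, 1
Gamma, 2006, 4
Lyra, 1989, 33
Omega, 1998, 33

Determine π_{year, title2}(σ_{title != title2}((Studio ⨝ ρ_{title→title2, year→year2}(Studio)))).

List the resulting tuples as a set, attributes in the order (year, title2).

ρ[title→title2, year→year2]: schema becomes (title2, year2, sid); tuples unchanged.
Studio ⋈ ρ_{title→title2, year→year2}(Studio) (natural join on sid): {(Alpha, 1989, 33, Alpha, 1989), (Alpha, 1989, 33, Argo, 2009), (Alpha, 1989, 33, Lyra, 1989), (Alpha, 1989, 33, Omega, 1998), (Argo, 2009, 33, Alpha, 1989), (Argo, 2009, 33, Argo, 2009), (Argo, 2009, 33, Lyra, 1989), (Argo, 2009, 33, Omega, 1998), (Beta, 1999, 1, Beta, 1999), (Beta, 1999, 1, Delta, 2002), (Delta, 2002, 1, Beta, 1999), (Delta, 2002, 1, Delta, 2002), (Gamma, 2006, 4, Gamma, 2006), (Lyra, 1989, 33, Alpha, 1989), (Lyra, 1989, 33, Argo, 2009), (Lyra, 1989, 33, Lyra, 1989), (Lyra, 1989, 33, Omega, 1998), (Omega, 1998, 33, Alpha, 1989), (Omega, 1998, 33, Argo, 2009), (Omega, 1998, 33, Lyra, 1989), (Omega, 1998, 33, Omega, 1998)}
Apply σ_{title != title2}; surviving tuples: {(Alpha, 1989, 33, Argo, 2009), (Alpha, 1989, 33, Lyra, 1989), (Alpha, 1989, 33, Omega, 1998), (Argo, 2009, 33, Alpha, 1989), (Argo, 2009, 33, Lyra, 1989), (Argo, 2009, 33, Omega, 1998), (Beta, 1999, 1, Delta, 2002), (Delta, 2002, 1, Beta, 1999), (Lyra, 1989, 33, Alpha, 1989), (Lyra, 1989, 33, Argo, 2009), (Lyra, 1989, 33, Omega, 1998), (Omega, 1998, 33, Alpha, 1989), (Omega, 1998, 33, Argo, 2009), (Omega, 1998, 33, Lyra, 1989)}
π_{year, title2} gives {(1989, Alpha), (1989, Argo), (1989, Lyra), (1989, Omega), (1998, Alpha), (1998, Argo), (1998, Lyra), (1999, Delta), (2002, Beta), (2009, Alpha), (2009, Lyra), (2009, Omega)} (2 duplicate(s) eliminated).

{(1989, Alpha), (1989, Argo), (1989, Lyra), (1989, Omega), (1998, Alpha), (1998, Argo), (1998, Lyra), (1999, Delta), (2002, Beta), (2009, Alpha), (2009, Lyra), (2009, Omega)}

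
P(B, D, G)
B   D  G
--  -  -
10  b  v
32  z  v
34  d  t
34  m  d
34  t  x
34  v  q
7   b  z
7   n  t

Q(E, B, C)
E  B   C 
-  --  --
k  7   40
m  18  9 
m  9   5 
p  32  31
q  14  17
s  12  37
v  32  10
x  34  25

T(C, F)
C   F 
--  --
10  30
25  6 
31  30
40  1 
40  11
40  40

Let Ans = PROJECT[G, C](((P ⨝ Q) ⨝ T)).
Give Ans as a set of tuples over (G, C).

{(d, 25), (q, 25), (t, 25), (t, 40), (v, 10), (v, 31), (x, 25), (z, 40)}

P ⋈ Q (natural join on B): {(32, z, v, p, 31), (32, z, v, v, 10), (34, d, t, x, 25), (34, m, d, x, 25), (34, t, x, x, 25), (34, v, q, x, 25), (7, b, z, k, 40), (7, n, t, k, 40)}
(P ⨝ Q) ⋈ T (natural join on C): {(32, z, v, p, 31, 30), (32, z, v, v, 10, 30), (34, d, t, x, 25, 6), (34, m, d, x, 25, 6), (34, t, x, x, 25, 6), (34, v, q, x, 25, 6), (7, b, z, k, 40, 1), (7, b, z, k, 40, 11), (7, b, z, k, 40, 40), (7, n, t, k, 40, 1), (7, n, t, k, 40, 11), (7, n, t, k, 40, 40)}
Projecting to G, C (4 duplicate(s) eliminated): {(d, 25), (q, 25), (t, 25), (t, 40), (v, 10), (v, 31), (x, 25), (z, 40)}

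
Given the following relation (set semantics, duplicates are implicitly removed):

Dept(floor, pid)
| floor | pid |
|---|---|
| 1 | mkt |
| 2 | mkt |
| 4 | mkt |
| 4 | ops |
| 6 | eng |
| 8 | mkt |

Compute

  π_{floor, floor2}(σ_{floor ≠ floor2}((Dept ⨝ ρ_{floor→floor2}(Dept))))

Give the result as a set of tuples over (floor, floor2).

ρ[floor→floor2]: schema becomes (floor2, pid); tuples unchanged.
Joining Dept and ρ_{floor→floor2}(Dept) on pid yields {(1, mkt, 1), (1, mkt, 2), (1, mkt, 4), (1, mkt, 8), (2, mkt, 1), (2, mkt, 2), (2, mkt, 4), (2, mkt, 8), (4, mkt, 1), (4, mkt, 2), (4, mkt, 4), (4, mkt, 8), (4, ops, 4), (6, eng, 6), (8, mkt, 1), (8, mkt, 2), (8, mkt, 4), (8, mkt, 8)}.
Selection floor ≠ floor2: {(1, mkt, 2), (1, mkt, 4), (1, mkt, 8), (2, mkt, 1), (2, mkt, 4), (2, mkt, 8), (4, mkt, 1), (4, mkt, 2), (4, mkt, 8), (8, mkt, 1), (8, mkt, 2), (8, mkt, 4)}
π[floor, floor2]: project onto (floor, floor2) → {(1, 2), (1, 4), (1, 8), (2, 1), (2, 4), (2, 8), (4, 1), (4, 2), (4, 8), (8, 1), (8, 2), (8, 4)}

{(1, 2), (1, 4), (1, 8), (2, 1), (2, 4), (2, 8), (4, 1), (4, 2), (4, 8), (8, 1), (8, 2), (8, 4)}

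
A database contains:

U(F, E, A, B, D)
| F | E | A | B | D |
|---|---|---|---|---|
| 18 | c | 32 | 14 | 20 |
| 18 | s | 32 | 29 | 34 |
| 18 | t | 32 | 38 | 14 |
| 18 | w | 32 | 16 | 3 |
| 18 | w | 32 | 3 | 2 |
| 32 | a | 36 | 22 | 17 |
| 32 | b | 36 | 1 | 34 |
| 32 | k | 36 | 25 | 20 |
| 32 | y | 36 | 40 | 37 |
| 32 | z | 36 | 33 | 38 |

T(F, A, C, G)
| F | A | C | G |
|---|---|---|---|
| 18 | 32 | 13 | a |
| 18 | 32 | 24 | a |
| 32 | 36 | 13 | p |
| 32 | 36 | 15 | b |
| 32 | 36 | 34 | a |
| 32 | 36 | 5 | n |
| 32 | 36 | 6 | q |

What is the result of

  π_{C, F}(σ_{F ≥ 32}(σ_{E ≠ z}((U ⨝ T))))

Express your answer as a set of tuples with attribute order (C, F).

{(13, 32), (15, 32), (34, 32), (5, 32), (6, 32)}

Natural join on F, A: {(18, c, 32, 14, 20, 13, a), (18, c, 32, 14, 20, 24, a), (18, s, 32, 29, 34, 13, a), (18, s, 32, 29, 34, 24, a), (18, t, 32, 38, 14, 13, a), (18, t, 32, 38, 14, 24, a), (18, w, 32, 16, 3, 13, a), (18, w, 32, 16, 3, 24, a), (18, w, 32, 3, 2, 13, a), (18, w, 32, 3, 2, 24, a), (32, a, 36, 22, 17, 13, p), (32, a, 36, 22, 17, 15, b), (32, a, 36, 22, 17, 34, a), (32, a, 36, 22, 17, 5, n), (32, a, 36, 22, 17, 6, q), (32, b, 36, 1, 34, 13, p), (32, b, 36, 1, 34, 15, b), (32, b, 36, 1, 34, 34, a), (32, b, 36, 1, 34, 5, n), (32, b, 36, 1, 34, 6, q), (32, k, 36, 25, 20, 13, p), (32, k, 36, 25, 20, 15, b), (32, k, 36, 25, 20, 34, a), (32, k, 36, 25, 20, 5, n), (32, k, 36, 25, 20, 6, q), (32, y, 36, 40, 37, 13, p), (32, y, 36, 40, 37, 15, b), (32, y, 36, 40, 37, 34, a), (32, y, 36, 40, 37, 5, n), (32, y, 36, 40, 37, 6, q), (32, z, 36, 33, 38, 13, p), (32, z, 36, 33, 38, 15, b), (32, z, 36, 33, 38, 34, a), (32, z, 36, 33, 38, 5, n), (32, z, 36, 33, 38, 6, q)}
Selection E ≠ z: {(18, c, 32, 14, 20, 13, a), (18, c, 32, 14, 20, 24, a), (18, s, 32, 29, 34, 13, a), (18, s, 32, 29, 34, 24, a), (18, t, 32, 38, 14, 13, a), (18, t, 32, 38, 14, 24, a), (18, w, 32, 16, 3, 13, a), (18, w, 32, 16, 3, 24, a), (18, w, 32, 3, 2, 13, a), (18, w, 32, 3, 2, 24, a), (32, a, 36, 22, 17, 13, p), (32, a, 36, 22, 17, 15, b), (32, a, 36, 22, 17, 34, a), (32, a, 36, 22, 17, 5, n), (32, a, 36, 22, 17, 6, q), (32, b, 36, 1, 34, 13, p), (32, b, 36, 1, 34, 15, b), (32, b, 36, 1, 34, 34, a), (32, b, 36, 1, 34, 5, n), (32, b, 36, 1, 34, 6, q), (32, k, 36, 25, 20, 13, p), (32, k, 36, 25, 20, 15, b), (32, k, 36, 25, 20, 34, a), (32, k, 36, 25, 20, 5, n), (32, k, 36, 25, 20, 6, q), (32, y, 36, 40, 37, 13, p), (32, y, 36, 40, 37, 15, b), (32, y, 36, 40, 37, 34, a), (32, y, 36, 40, 37, 5, n), (32, y, 36, 40, 37, 6, q)}
Selection F ≥ 32: {(32, a, 36, 22, 17, 13, p), (32, a, 36, 22, 17, 15, b), (32, a, 36, 22, 17, 34, a), (32, a, 36, 22, 17, 5, n), (32, a, 36, 22, 17, 6, q), (32, b, 36, 1, 34, 13, p), (32, b, 36, 1, 34, 15, b), (32, b, 36, 1, 34, 34, a), (32, b, 36, 1, 34, 5, n), (32, b, 36, 1, 34, 6, q), (32, k, 36, 25, 20, 13, p), (32, k, 36, 25, 20, 15, b), (32, k, 36, 25, 20, 34, a), (32, k, 36, 25, 20, 5, n), (32, k, 36, 25, 20, 6, q), (32, y, 36, 40, 37, 13, p), (32, y, 36, 40, 37, 15, b), (32, y, 36, 40, 37, 34, a), (32, y, 36, 40, 37, 5, n), (32, y, 36, 40, 37, 6, q)}
π_{C, F} gives {(13, 32), (15, 32), (34, 32), (5, 32), (6, 32)} (15 duplicate(s) eliminated).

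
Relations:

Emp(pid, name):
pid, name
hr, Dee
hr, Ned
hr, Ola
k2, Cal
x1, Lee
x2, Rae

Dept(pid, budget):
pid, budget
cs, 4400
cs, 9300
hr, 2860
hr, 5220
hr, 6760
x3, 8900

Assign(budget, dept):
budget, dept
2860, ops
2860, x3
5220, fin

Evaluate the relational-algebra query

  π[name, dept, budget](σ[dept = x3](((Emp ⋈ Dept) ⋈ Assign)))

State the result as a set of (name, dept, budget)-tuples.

{(Dee, x3, 2860), (Ned, x3, 2860), (Ola, x3, 2860)}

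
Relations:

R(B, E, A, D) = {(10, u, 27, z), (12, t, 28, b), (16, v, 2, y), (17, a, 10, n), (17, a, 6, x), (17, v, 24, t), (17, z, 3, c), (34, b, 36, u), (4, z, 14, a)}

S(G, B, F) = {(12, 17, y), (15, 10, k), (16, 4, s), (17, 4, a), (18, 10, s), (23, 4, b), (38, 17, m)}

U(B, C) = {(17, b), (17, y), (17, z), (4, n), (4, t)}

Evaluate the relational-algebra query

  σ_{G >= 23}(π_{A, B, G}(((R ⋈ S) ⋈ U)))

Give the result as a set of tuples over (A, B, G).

{(10, 17, 38), (14, 4, 23), (24, 17, 38), (3, 17, 38), (6, 17, 38)}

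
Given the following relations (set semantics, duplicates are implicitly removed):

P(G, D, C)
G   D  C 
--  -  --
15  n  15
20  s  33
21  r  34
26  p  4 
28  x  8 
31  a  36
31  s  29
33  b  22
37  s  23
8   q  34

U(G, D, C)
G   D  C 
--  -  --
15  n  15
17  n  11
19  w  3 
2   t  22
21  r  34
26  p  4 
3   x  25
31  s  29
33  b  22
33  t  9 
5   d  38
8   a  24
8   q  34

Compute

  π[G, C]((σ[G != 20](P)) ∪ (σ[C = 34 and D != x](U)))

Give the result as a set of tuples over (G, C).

{(15, 15), (21, 34), (26, 4), (28, 8), (31, 29), (31, 36), (33, 22), (37, 23), (8, 34)}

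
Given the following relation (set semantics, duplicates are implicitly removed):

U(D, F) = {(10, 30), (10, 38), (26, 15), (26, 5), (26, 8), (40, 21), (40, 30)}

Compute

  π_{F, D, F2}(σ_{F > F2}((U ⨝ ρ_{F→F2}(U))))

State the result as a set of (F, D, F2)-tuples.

ρ[F→F2]: schema becomes (D, F2); tuples unchanged.
Natural join on D: {(10, 30, 30), (10, 30, 38), (10, 38, 30), (10, 38, 38), (26, 15, 15), (26, 15, 5), (26, 15, 8), (26, 5, 15), (26, 5, 5), (26, 5, 8), (26, 8, 15), (26, 8, 5), (26, 8, 8), (40, 21, 21), (40, 21, 30), (40, 30, 21), (40, 30, 30)}
Selection F > F2: {(10, 38, 30), (26, 15, 5), (26, 15, 8), (26, 8, 5), (40, 30, 21)}
π[F, D, F2]: project onto (F, D, F2) → {(15, 26, 5), (15, 26, 8), (30, 40, 21), (38, 10, 30), (8, 26, 5)}

{(15, 26, 5), (15, 26, 8), (30, 40, 21), (38, 10, 30), (8, 26, 5)}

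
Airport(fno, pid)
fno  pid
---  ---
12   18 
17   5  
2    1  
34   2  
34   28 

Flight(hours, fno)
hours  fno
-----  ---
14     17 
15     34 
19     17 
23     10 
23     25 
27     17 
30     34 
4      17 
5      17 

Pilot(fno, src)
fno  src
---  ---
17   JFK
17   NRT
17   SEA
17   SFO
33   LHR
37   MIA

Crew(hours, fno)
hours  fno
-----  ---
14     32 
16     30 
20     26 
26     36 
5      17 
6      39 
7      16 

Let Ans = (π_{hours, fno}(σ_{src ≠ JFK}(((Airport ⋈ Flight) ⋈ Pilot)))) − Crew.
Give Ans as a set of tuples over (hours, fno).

Airport ⋈ Flight (natural join on fno): {(17, 5, 14), (17, 5, 19), (17, 5, 27), (17, 5, 4), (17, 5, 5), (34, 2, 15), (34, 2, 30), (34, 28, 15), (34, 28, 30)}
(Airport ⋈ Flight) ⋈ Pilot (natural join on fno): {(17, 5, 14, JFK), (17, 5, 14, NRT), (17, 5, 14, SEA), (17, 5, 14, SFO), (17, 5, 19, JFK), (17, 5, 19, NRT), (17, 5, 19, SEA), (17, 5, 19, SFO), (17, 5, 27, JFK), (17, 5, 27, NRT), (17, 5, 27, SEA), (17, 5, 27, SFO), (17, 5, 4, JFK), (17, 5, 4, NRT), (17, 5, 4, SEA), (17, 5, 4, SFO), (17, 5, 5, JFK), (17, 5, 5, NRT), (17, 5, 5, SEA), (17, 5, 5, SFO)}
Selection src ≠ JFK: {(17, 5, 14, NRT), (17, 5, 14, SEA), (17, 5, 14, SFO), (17, 5, 19, NRT), (17, 5, 19, SEA), (17, 5, 19, SFO), (17, 5, 27, NRT), (17, 5, 27, SEA), (17, 5, 27, SFO), (17, 5, 4, NRT), (17, 5, 4, SEA), (17, 5, 4, SFO), (17, 5, 5, NRT), (17, 5, 5, SEA), (17, 5, 5, SFO)}
π_{hours, fno} gives {(14, 17), (19, 17), (27, 17), (4, 17), (5, 17)} (10 duplicate(s) eliminated).
Taking the difference: {(14, 17), (19, 17), (27, 17), (4, 17)}

{(14, 17), (19, 17), (27, 17), (4, 17)}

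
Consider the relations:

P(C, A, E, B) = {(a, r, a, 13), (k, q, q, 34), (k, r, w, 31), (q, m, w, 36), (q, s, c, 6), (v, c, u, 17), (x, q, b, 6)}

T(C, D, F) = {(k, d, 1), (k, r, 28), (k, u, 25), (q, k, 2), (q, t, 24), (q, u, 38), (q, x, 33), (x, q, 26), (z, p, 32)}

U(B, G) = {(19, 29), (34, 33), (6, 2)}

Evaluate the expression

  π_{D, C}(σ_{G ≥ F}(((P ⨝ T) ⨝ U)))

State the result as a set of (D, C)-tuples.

P ⋈ T (natural join on C): {(k, q, q, 34, d, 1), (k, q, q, 34, r, 28), (k, q, q, 34, u, 25), (k, r, w, 31, d, 1), (k, r, w, 31, r, 28), (k, r, w, 31, u, 25), (q, m, w, 36, k, 2), (q, m, w, 36, t, 24), (q, m, w, 36, u, 38), (q, m, w, 36, x, 33), (q, s, c, 6, k, 2), (q, s, c, 6, t, 24), (q, s, c, 6, u, 38), (q, s, c, 6, x, 33), (x, q, b, 6, q, 26)}
(P ⨝ T) ⋈ U (natural join on B): {(k, q, q, 34, d, 1, 33), (k, q, q, 34, r, 28, 33), (k, q, q, 34, u, 25, 33), (q, s, c, 6, k, 2, 2), (q, s, c, 6, t, 24, 2), (q, s, c, 6, u, 38, 2), (q, s, c, 6, x, 33, 2), (x, q, b, 6, q, 26, 2)}
Selection G ≥ F: {(k, q, q, 34, d, 1, 33), (k, q, q, 34, r, 28, 33), (k, q, q, 34, u, 25, 33), (q, s, c, 6, k, 2, 2)}
Keep only column(s) D, C: {(d, k), (k, q), (r, k), (u, k)}

{(d, k), (k, q), (r, k), (u, k)}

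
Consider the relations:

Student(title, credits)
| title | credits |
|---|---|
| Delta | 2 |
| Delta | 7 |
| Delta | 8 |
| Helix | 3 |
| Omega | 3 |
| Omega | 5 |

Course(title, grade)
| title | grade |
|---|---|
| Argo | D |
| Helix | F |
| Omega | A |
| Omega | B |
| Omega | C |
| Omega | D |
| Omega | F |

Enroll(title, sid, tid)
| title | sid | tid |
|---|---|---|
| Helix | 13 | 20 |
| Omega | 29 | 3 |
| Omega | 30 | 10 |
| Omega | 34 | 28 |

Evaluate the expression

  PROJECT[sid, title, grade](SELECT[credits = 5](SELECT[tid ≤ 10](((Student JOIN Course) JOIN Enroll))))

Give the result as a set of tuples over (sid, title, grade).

{(29, Omega, A), (29, Omega, B), (29, Omega, C), (29, Omega, D), (29, Omega, F), (30, Omega, A), (30, Omega, B), (30, Omega, C), (30, Omega, D), (30, Omega, F)}

Student ⋈ Course (natural join on title): {(Helix, 3, F), (Omega, 3, A), (Omega, 3, B), (Omega, 3, C), (Omega, 3, D), (Omega, 3, F), (Omega, 5, A), (Omega, 5, B), (Omega, 5, C), (Omega, 5, D), (Omega, 5, F)}
(Student JOIN Course) ⋈ Enroll (natural join on title): {(Helix, 3, F, 13, 20), (Omega, 3, A, 29, 3), (Omega, 3, A, 30, 10), (Omega, 3, A, 34, 28), (Omega, 3, B, 29, 3), (Omega, 3, B, 30, 10), (Omega, 3, B, 34, 28), (Omega, 3, C, 29, 3), (Omega, 3, C, 30, 10), (Omega, 3, C, 34, 28), (Omega, 3, D, 29, 3), (Omega, 3, D, 30, 10), (Omega, 3, D, 34, 28), (Omega, 3, F, 29, 3), (Omega, 3, F, 30, 10), (Omega, 3, F, 34, 28), (Omega, 5, A, 29, 3), (Omega, 5, A, 30, 10), (Omega, 5, A, 34, 28), (Omega, 5, B, 29, 3), (Omega, 5, B, 30, 10), (Omega, 5, B, 34, 28), (Omega, 5, C, 29, 3), (Omega, 5, C, 30, 10), (Omega, 5, C, 34, 28), (Omega, 5, D, 29, 3), (Omega, 5, D, 30, 10), (Omega, 5, D, 34, 28), (Omega, 5, F, 29, 3), (Omega, 5, F, 30, 10), (Omega, 5, F, 34, 28)}
Filtering on tid ≤ 10 leaves {(Omega, 3, A, 29, 3), (Omega, 3, A, 30, 10), (Omega, 3, B, 29, 3), (Omega, 3, B, 30, 10), (Omega, 3, C, 29, 3), (Omega, 3, C, 30, 10), (Omega, 3, D, 29, 3), (Omega, 3, D, 30, 10), (Omega, 3, F, 29, 3), (Omega, 3, F, 30, 10), (Omega, 5, A, 29, 3), (Omega, 5, A, 30, 10), (Omega, 5, B, 29, 3), (Omega, 5, B, 30, 10), (Omega, 5, C, 29, 3), (Omega, 5, C, 30, 10), (Omega, 5, D, 29, 3), (Omega, 5, D, 30, 10), (Omega, 5, F, 29, 3), (Omega, 5, F, 30, 10)}.
Filtering on credits = 5 leaves {(Omega, 5, A, 29, 3), (Omega, 5, A, 30, 10), (Omega, 5, B, 29, 3), (Omega, 5, B, 30, 10), (Omega, 5, C, 29, 3), (Omega, 5, C, 30, 10), (Omega, 5, D, 29, 3), (Omega, 5, D, 30, 10), (Omega, 5, F, 29, 3), (Omega, 5, F, 30, 10)}.
π_{sid, title, grade} gives {(29, Omega, A), (29, Omega, B), (29, Omega, C), (29, Omega, D), (29, Omega, F), (30, Omega, A), (30, Omega, B), (30, Omega, C), (30, Omega, D), (30, Omega, F)}.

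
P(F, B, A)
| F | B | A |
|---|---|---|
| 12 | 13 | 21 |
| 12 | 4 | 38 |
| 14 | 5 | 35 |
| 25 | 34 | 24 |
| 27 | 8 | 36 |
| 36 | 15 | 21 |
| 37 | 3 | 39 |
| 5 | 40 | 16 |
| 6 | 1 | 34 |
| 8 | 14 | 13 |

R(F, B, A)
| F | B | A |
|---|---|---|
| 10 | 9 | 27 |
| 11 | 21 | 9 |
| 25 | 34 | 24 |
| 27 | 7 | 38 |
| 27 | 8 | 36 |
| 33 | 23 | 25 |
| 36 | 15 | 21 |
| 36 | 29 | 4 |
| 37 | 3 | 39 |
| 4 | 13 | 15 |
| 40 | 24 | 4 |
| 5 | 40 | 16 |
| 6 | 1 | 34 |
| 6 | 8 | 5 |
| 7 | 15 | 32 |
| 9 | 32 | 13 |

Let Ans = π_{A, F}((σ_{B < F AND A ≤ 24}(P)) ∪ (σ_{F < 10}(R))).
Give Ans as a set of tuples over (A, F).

{(13, 9), (15, 4), (16, 5), (21, 36), (32, 7), (34, 6), (5, 6)}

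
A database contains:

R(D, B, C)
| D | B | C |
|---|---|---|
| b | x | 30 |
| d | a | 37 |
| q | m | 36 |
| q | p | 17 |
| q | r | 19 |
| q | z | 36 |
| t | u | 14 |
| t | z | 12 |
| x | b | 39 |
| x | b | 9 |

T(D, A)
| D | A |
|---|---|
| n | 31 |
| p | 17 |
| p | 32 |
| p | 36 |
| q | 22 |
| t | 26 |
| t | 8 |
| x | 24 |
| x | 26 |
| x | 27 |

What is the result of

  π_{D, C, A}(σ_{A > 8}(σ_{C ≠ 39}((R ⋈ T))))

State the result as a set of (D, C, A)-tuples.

R ⋈ T (natural join on D): {(q, m, 36, 22), (q, p, 17, 22), (q, r, 19, 22), (q, z, 36, 22), (t, u, 14, 26), (t, u, 14, 8), (t, z, 12, 26), (t, z, 12, 8), (x, b, 39, 24), (x, b, 39, 26), (x, b, 39, 27), (x, b, 9, 24), (x, b, 9, 26), (x, b, 9, 27)}
σ[C ≠ 39]: keep tuples satisfying C ≠ 39 → {(q, m, 36, 22), (q, p, 17, 22), (q, r, 19, 22), (q, z, 36, 22), (t, u, 14, 26), (t, u, 14, 8), (t, z, 12, 26), (t, z, 12, 8), (x, b, 9, 24), (x, b, 9, 26), (x, b, 9, 27)}
σ[A > 8]: keep tuples satisfying A > 8 → {(q, m, 36, 22), (q, p, 17, 22), (q, r, 19, 22), (q, z, 36, 22), (t, u, 14, 26), (t, z, 12, 26), (x, b, 9, 24), (x, b, 9, 26), (x, b, 9, 27)}
Keep only column(s) D, C, A (1 duplicate(s) eliminated): {(q, 17, 22), (q, 19, 22), (q, 36, 22), (t, 12, 26), (t, 14, 26), (x, 9, 24), (x, 9, 26), (x, 9, 27)}

{(q, 17, 22), (q, 19, 22), (q, 36, 22), (t, 12, 26), (t, 14, 26), (x, 9, 24), (x, 9, 26), (x, 9, 27)}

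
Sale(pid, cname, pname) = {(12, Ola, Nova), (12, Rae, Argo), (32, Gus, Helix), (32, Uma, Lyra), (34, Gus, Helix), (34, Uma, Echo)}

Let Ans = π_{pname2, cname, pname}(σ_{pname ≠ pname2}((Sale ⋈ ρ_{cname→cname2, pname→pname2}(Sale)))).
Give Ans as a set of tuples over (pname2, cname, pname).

{(Argo, Ola, Nova), (Echo, Gus, Helix), (Helix, Uma, Echo), (Helix, Uma, Lyra), (Lyra, Gus, Helix), (Nova, Rae, Argo)}

ρ[cname→cname2, pname→pname2]: schema becomes (pid, cname2, pname2); tuples unchanged.
Natural join on pid: {(12, Ola, Nova, Ola, Nova), (12, Ola, Nova, Rae, Argo), (12, Rae, Argo, Ola, Nova), (12, Rae, Argo, Rae, Argo), (32, Gus, Helix, Gus, Helix), (32, Gus, Helix, Uma, Lyra), (32, Uma, Lyra, Gus, Helix), (32, Uma, Lyra, Uma, Lyra), (34, Gus, Helix, Gus, Helix), (34, Gus, Helix, Uma, Echo), (34, Uma, Echo, Gus, Helix), (34, Uma, Echo, Uma, Echo)}
Selection pname ≠ pname2: {(12, Ola, Nova, Rae, Argo), (12, Rae, Argo, Ola, Nova), (32, Gus, Helix, Uma, Lyra), (32, Uma, Lyra, Gus, Helix), (34, Gus, Helix, Uma, Echo), (34, Uma, Echo, Gus, Helix)}
Projecting to pname2, cname, pname: {(Argo, Ola, Nova), (Echo, Gus, Helix), (Helix, Uma, Echo), (Helix, Uma, Lyra), (Lyra, Gus, Helix), (Nova, Rae, Argo)}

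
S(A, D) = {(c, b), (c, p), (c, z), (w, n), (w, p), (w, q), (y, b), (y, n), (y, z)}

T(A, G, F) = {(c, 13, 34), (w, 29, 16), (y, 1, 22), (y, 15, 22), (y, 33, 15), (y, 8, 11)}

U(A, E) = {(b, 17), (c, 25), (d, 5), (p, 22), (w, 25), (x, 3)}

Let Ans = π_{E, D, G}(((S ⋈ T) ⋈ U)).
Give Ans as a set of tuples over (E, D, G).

{(25, b, 13), (25, n, 29), (25, p, 13), (25, p, 29), (25, q, 29), (25, z, 13)}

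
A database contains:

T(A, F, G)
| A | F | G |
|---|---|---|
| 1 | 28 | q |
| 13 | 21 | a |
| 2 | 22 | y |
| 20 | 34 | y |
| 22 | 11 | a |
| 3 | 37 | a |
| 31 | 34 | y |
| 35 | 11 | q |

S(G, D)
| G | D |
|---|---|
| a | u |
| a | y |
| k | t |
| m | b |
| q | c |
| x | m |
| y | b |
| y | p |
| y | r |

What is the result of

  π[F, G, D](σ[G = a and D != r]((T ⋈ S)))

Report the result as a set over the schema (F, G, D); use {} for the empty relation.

{(11, a, u), (11, a, y), (21, a, u), (21, a, y), (37, a, u), (37, a, y)}

Natural join on G: {(1, 28, q, c), (13, 21, a, u), (13, 21, a, y), (2, 22, y, b), (2, 22, y, p), (2, 22, y, r), (20, 34, y, b), (20, 34, y, p), (20, 34, y, r), (22, 11, a, u), (22, 11, a, y), (3, 37, a, u), (3, 37, a, y), (31, 34, y, b), (31, 34, y, p), (31, 34, y, r), (35, 11, q, c)}
σ[G = a and D != r]: keep tuples satisfying G = a and D != r → {(13, 21, a, u), (13, 21, a, y), (22, 11, a, u), (22, 11, a, y), (3, 37, a, u), (3, 37, a, y)}
Keep only column(s) F, G, D: {(11, a, u), (11, a, y), (21, a, u), (21, a, y), (37, a, u), (37, a, y)}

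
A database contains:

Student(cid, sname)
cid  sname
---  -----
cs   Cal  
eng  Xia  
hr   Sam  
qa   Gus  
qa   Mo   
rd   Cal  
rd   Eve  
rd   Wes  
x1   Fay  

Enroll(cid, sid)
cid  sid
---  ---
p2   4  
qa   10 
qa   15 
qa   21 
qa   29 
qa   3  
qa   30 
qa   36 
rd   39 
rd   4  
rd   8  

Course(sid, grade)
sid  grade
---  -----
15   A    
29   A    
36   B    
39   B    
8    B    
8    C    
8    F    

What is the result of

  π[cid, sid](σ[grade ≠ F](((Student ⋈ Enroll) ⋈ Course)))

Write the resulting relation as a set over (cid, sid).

{(qa, 15), (qa, 29), (qa, 36), (rd, 39), (rd, 8)}

Joining Student and Enroll on cid yields {(qa, Gus, 10), (qa, Gus, 15), (qa, Gus, 21), (qa, Gus, 29), (qa, Gus, 3), (qa, Gus, 30), (qa, Gus, 36), (qa, Mo, 10), (qa, Mo, 15), (qa, Mo, 21), (qa, Mo, 29), (qa, Mo, 3), (qa, Mo, 30), (qa, Mo, 36), (rd, Cal, 39), (rd, Cal, 4), (rd, Cal, 8), (rd, Eve, 39), (rd, Eve, 4), (rd, Eve, 8), (rd, Wes, 39), (rd, Wes, 4), (rd, Wes, 8)}.
Joining (Student ⋈ Enroll) and Course on sid yields {(qa, Gus, 15, A), (qa, Gus, 29, A), (qa, Gus, 36, B), (qa, Mo, 15, A), (qa, Mo, 29, A), (qa, Mo, 36, B), (rd, Cal, 39, B), (rd, Cal, 8, B), (rd, Cal, 8, C), (rd, Cal, 8, F), (rd, Eve, 39, B), (rd, Eve, 8, B), (rd, Eve, 8, C), (rd, Eve, 8, F), (rd, Wes, 39, B), (rd, Wes, 8, B), (rd, Wes, 8, C), (rd, Wes, 8, F)}.
σ[grade ≠ F]: keep tuples satisfying grade ≠ F → {(qa, Gus, 15, A), (qa, Gus, 29, A), (qa, Gus, 36, B), (qa, Mo, 15, A), (qa, Mo, 29, A), (qa, Mo, 36, B), (rd, Cal, 39, B), (rd, Cal, 8, B), (rd, Cal, 8, C), (rd, Eve, 39, B), (rd, Eve, 8, B), (rd, Eve, 8, C), (rd, Wes, 39, B), (rd, Wes, 8, B), (rd, Wes, 8, C)}
Projecting to cid, sid (10 duplicate(s) eliminated): {(qa, 15), (qa, 29), (qa, 36), (rd, 39), (rd, 8)}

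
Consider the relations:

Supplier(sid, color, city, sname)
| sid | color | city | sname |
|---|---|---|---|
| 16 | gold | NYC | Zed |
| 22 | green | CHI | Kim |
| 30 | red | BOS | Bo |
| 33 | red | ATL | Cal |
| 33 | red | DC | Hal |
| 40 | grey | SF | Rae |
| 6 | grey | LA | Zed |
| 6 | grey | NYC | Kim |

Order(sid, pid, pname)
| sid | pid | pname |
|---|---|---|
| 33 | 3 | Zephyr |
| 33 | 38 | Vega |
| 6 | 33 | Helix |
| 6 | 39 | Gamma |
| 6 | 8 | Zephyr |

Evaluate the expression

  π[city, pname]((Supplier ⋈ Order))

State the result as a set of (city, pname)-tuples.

{(ATL, Vega), (ATL, Zephyr), (DC, Vega), (DC, Zephyr), (LA, Gamma), (LA, Helix), (LA, Zephyr), (NYC, Gamma), (NYC, Helix), (NYC, Zephyr)}

Supplier ⋈ Order (natural join on sid): {(33, red, ATL, Cal, 3, Zephyr), (33, red, ATL, Cal, 38, Vega), (33, red, DC, Hal, 3, Zephyr), (33, red, DC, Hal, 38, Vega), (6, grey, LA, Zed, 33, Helix), (6, grey, LA, Zed, 39, Gamma), (6, grey, LA, Zed, 8, Zephyr), (6, grey, NYC, Kim, 33, Helix), (6, grey, NYC, Kim, 39, Gamma), (6, grey, NYC, Kim, 8, Zephyr)}
Projecting to city, pname: {(ATL, Vega), (ATL, Zephyr), (DC, Vega), (DC, Zephyr), (LA, Gamma), (LA, Helix), (LA, Zephyr), (NYC, Gamma), (NYC, Helix), (NYC, Zephyr)}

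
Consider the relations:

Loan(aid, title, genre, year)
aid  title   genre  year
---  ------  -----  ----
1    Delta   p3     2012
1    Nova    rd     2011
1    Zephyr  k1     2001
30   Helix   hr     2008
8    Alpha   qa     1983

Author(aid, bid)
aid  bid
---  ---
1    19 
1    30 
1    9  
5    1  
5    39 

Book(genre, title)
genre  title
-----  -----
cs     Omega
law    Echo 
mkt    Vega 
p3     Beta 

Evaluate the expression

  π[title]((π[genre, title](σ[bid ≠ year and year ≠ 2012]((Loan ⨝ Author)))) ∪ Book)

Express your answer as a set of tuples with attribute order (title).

Natural join on aid: {(1, Delta, p3, 2012, 19), (1, Delta, p3, 2012, 30), (1, Delta, p3, 2012, 9), (1, Nova, rd, 2011, 19), (1, Nova, rd, 2011, 30), (1, Nova, rd, 2011, 9), (1, Zephyr, k1, 2001, 19), (1, Zephyr, k1, 2001, 30), (1, Zephyr, k1, 2001, 9)}
σ[bid ≠ year and year ≠ 2012]: keep tuples satisfying bid ≠ year and year ≠ 2012 → {(1, Nova, rd, 2011, 19), (1, Nova, rd, 2011, 30), (1, Nova, rd, 2011, 9), (1, Zephyr, k1, 2001, 19), (1, Zephyr, k1, 2001, 30), (1, Zephyr, k1, 2001, 9)}
π[genre, title]: project onto (genre, title) (4 duplicate(s) eliminated) → {(k1, Zephyr), (rd, Nova)}
Set union of the two operands is {(cs, Omega), (k1, Zephyr), (law, Echo), (mkt, Vega), (p3, Beta), (rd, Nova)}.
π[title]: project onto (title) → {Beta, Echo, Nova, Omega, Vega, Zephyr}

{Beta, Echo, Nova, Omega, Vega, Zephyr}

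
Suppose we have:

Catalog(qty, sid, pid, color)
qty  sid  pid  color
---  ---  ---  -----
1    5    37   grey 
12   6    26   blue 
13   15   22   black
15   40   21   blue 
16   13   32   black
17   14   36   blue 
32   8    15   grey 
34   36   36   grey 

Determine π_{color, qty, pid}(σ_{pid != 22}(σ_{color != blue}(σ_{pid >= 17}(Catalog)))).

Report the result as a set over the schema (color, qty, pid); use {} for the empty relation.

{(black, 16, 32), (grey, 1, 37), (grey, 34, 36)}

σ[pid >= 17]: keep tuples satisfying pid >= 17 → {(1, 5, 37, grey), (12, 6, 26, blue), (13, 15, 22, black), (15, 40, 21, blue), (16, 13, 32, black), (17, 14, 36, blue), (34, 36, 36, grey)}
σ[color != blue]: keep tuples satisfying color != blue → {(1, 5, 37, grey), (13, 15, 22, black), (16, 13, 32, black), (34, 36, 36, grey)}
σ[pid != 22]: keep tuples satisfying pid != 22 → {(1, 5, 37, grey), (16, 13, 32, black), (34, 36, 36, grey)}
Keep only column(s) color, qty, pid: {(black, 16, 32), (grey, 1, 37), (grey, 34, 36)}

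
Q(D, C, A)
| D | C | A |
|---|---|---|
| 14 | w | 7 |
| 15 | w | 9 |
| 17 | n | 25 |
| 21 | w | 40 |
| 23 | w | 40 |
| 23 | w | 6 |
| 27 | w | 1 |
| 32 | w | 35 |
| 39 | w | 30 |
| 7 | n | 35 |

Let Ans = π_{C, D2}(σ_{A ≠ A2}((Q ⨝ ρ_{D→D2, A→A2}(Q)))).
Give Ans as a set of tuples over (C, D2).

{(n, 17), (n, 7), (w, 14), (w, 15), (w, 21), (w, 23), (w, 27), (w, 32), (w, 39)}

ρ[D→D2, A→A2]: schema becomes (D2, C, A2); tuples unchanged.
Q ⋈ ρ_{D→D2, A→A2}(Q) (natural join on C): {(14, w, 7, 14, 7), (14, w, 7, 15, 9), (14, w, 7, 21, 40), (14, w, 7, 23, 40), (14, w, 7, 23, 6), (14, w, 7, 27, 1), (14, w, 7, 32, 35), (14, w, 7, 39, 30), (15, w, 9, 14, 7), (15, w, 9, 15, 9), (15, w, 9, 21, 40), (15, w, 9, 23, 40), (15, w, 9, 23, 6), (15, w, 9, 27, 1), (15, w, 9, 32, 35), (15, w, 9, 39, 30), (17, n, 25, 17, 25), (17, n, 25, 7, 35), (21, w, 40, 14, 7), (21, w, 40, 15, 9), (21, w, 40, 21, 40), (21, w, 40, 23, 40), (21, w, 40, 23, 6), (21, w, 40, 27, 1), (21, w, 40, 32, 35), (21, w, 40, 39, 30), (23, w, 40, 14, 7), (23, w, 40, 15, 9), (23, w, 40, 21, 40), (23, w, 40, 23, 40), (23, w, 40, 23, 6), (23, w, 40, 27, 1), (23, w, 40, 32, 35), (23, w, 40, 39, 30), (23, w, 6, 14, 7), (23, w, 6, 15, 9), (23, w, 6, 21, 40), (23, w, 6, 23, 40), (23, w, 6, 23, 6), (23, w, 6, 27, 1), (23, w, 6, 32, 35), (23, w, 6, 39, 30), (27, w, 1, 14, 7), (27, w, 1, 15, 9), (27, w, 1, 21, 40), (27, w, 1, 23, 40), (27, w, 1, 23, 6), (27, w, 1, 27, 1), (27, w, 1, 32, 35), (27, w, 1, 39, 30), (32, w, 35, 14, 7), (32, w, 35, 15, 9), (32, w, 35, 21, 40), (32, w, 35, 23, 40), (32, w, 35, 23, 6), (32, w, 35, 27, 1), (32, w, 35, 32, 35), (32, w, 35, 39, 30), (39, w, 30, 14, 7), (39, w, 30, 15, 9), (39, w, 30, 21, 40), (39, w, 30, 23, 40), (39, w, 30, 23, 6), (39, w, 30, 27, 1), (39, w, 30, 32, 35), (39, w, 30, 39, 30), (7, n, 35, 17, 25), (7, n, 35, 7, 35)}
Apply σ_{A ≠ A2}; surviving tuples: {(14, w, 7, 15, 9), (14, w, 7, 21, 40), (14, w, 7, 23, 40), (14, w, 7, 23, 6), (14, w, 7, 27, 1), (14, w, 7, 32, 35), (14, w, 7, 39, 30), (15, w, 9, 14, 7), (15, w, 9, 21, 40), (15, w, 9, 23, 40), (15, w, 9, 23, 6), (15, w, 9, 27, 1), (15, w, 9, 32, 35), (15, w, 9, 39, 30), (17, n, 25, 7, 35), (21, w, 40, 14, 7), (21, w, 40, 15, 9), (21, w, 40, 23, 6), (21, w, 40, 27, 1), (21, w, 40, 32, 35), (21, w, 40, 39, 30), (23, w, 40, 14, 7), (23, w, 40, 15, 9), (23, w, 40, 23, 6), (23, w, 40, 27, 1), (23, w, 40, 32, 35), (23, w, 40, 39, 30), (23, w, 6, 14, 7), (23, w, 6, 15, 9), (23, w, 6, 21, 40), (23, w, 6, 23, 40), (23, w, 6, 27, 1), (23, w, 6, 32, 35), (23, w, 6, 39, 30), (27, w, 1, 14, 7), (27, w, 1, 15, 9), (27, w, 1, 21, 40), (27, w, 1, 23, 40), (27, w, 1, 23, 6), (27, w, 1, 32, 35), (27, w, 1, 39, 30), (32, w, 35, 14, 7), (32, w, 35, 15, 9), (32, w, 35, 21, 40), (32, w, 35, 23, 40), (32, w, 35, 23, 6), (32, w, 35, 27, 1), (32, w, 35, 39, 30), (39, w, 30, 14, 7), (39, w, 30, 15, 9), (39, w, 30, 21, 40), (39, w, 30, 23, 40), (39, w, 30, 23, 6), (39, w, 30, 27, 1), (39, w, 30, 32, 35), (7, n, 35, 17, 25)}
π[C, D2]: project onto (C, D2) (47 duplicate(s) eliminated) → {(n, 17), (n, 7), (w, 14), (w, 15), (w, 21), (w, 23), (w, 27), (w, 32), (w, 39)}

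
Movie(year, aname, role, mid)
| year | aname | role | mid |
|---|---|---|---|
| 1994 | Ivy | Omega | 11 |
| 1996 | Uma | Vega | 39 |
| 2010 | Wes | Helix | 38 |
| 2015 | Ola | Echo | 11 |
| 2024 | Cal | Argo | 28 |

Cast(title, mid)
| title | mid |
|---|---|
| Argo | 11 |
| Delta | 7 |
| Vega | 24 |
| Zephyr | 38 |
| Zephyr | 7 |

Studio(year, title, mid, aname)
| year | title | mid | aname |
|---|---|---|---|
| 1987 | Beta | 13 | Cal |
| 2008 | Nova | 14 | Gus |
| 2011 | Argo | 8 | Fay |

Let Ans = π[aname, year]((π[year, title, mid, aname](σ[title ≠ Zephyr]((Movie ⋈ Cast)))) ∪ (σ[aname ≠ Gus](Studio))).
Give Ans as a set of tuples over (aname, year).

{(Cal, 1987), (Fay, 2011), (Ivy, 1994), (Ola, 2015)}

Joining Movie and Cast on mid yields {(1994, Ivy, Omega, 11, Argo), (2010, Wes, Helix, 38, Zephyr), (2015, Ola, Echo, 11, Argo)}.
Apply σ_{title ≠ Zephyr}; surviving tuples: {(1994, Ivy, Omega, 11, Argo), (2015, Ola, Echo, 11, Argo)}
Keep only column(s) year, title, mid, aname: {(1994, Argo, 11, Ivy), (2015, Argo, 11, Ola)}
Apply σ_{aname ≠ Gus}; surviving tuples: {(1987, Beta, 13, Cal), (2011, Argo, 8, Fay)}
Union: {(1994, Argo, 11, Ivy), (2015, Argo, 11, Ola)} with {(1987, Beta, 13, Cal), (2011, Argo, 8, Fay)} → {(1987, Beta, 13, Cal), (1994, Argo, 11, Ivy), (2011, Argo, 8, Fay), (2015, Argo, 11, Ola)}
Keep only column(s) aname, year: {(Cal, 1987), (Fay, 2011), (Ivy, 1994), (Ola, 2015)}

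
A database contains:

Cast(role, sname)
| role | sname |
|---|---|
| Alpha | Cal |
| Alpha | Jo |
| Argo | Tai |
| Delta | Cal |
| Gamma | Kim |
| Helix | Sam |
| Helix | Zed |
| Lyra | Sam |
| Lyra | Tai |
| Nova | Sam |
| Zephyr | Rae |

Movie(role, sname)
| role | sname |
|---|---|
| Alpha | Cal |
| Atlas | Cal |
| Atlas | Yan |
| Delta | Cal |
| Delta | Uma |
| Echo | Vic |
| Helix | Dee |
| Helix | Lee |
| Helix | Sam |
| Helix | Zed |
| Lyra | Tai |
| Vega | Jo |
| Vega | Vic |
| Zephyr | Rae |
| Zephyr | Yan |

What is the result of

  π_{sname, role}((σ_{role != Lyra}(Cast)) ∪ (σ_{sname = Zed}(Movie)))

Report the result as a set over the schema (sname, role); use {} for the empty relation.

{(Cal, Alpha), (Cal, Delta), (Jo, Alpha), (Kim, Gamma), (Rae, Zephyr), (Sam, Helix), (Sam, Nova), (Tai, Argo), (Zed, Helix)}

σ[role != Lyra]: keep tuples satisfying role != Lyra → {(Alpha, Cal), (Alpha, Jo), (Argo, Tai), (Delta, Cal), (Gamma, Kim), (Helix, Sam), (Helix, Zed), (Nova, Sam), (Zephyr, Rae)}
σ[sname = Zed]: keep tuples satisfying sname = Zed → {(Helix, Zed)}
Union: {(Alpha, Cal), (Alpha, Jo), (Argo, Tai), (Delta, Cal), (Gamma, Kim), (Helix, Sam), (Helix, Zed), (Nova, Sam), (Zephyr, Rae)} with {(Helix, Zed)} → {(Alpha, Cal), (Alpha, Jo), (Argo, Tai), (Delta, Cal), (Gamma, Kim), (Helix, Sam), (Helix, Zed), (Nova, Sam), (Zephyr, Rae)}
Projecting to sname, role: {(Cal, Alpha), (Cal, Delta), (Jo, Alpha), (Kim, Gamma), (Rae, Zephyr), (Sam, Helix), (Sam, Nova), (Tai, Argo), (Zed, Helix)}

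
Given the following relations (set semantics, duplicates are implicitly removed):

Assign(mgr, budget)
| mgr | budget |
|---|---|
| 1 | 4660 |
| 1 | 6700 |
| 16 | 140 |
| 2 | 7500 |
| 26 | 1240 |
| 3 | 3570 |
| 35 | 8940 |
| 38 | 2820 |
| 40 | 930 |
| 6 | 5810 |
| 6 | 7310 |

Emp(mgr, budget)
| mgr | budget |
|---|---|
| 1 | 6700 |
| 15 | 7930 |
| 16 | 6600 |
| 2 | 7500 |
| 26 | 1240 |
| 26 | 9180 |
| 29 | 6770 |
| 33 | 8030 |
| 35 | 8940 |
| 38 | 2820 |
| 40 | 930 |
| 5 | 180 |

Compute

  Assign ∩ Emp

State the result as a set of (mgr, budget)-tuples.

{(1, 6700), (2, 7500), (26, 1240), (35, 8940), (38, 2820), (40, 930)}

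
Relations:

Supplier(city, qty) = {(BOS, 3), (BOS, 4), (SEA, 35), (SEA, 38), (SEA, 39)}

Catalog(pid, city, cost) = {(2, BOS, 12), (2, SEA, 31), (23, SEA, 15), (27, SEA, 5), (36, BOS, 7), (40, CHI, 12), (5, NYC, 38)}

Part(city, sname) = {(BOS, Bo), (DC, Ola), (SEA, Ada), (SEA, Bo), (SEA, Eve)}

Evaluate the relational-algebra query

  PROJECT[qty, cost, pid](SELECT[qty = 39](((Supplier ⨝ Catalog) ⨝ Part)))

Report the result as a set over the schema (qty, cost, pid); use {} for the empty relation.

{(39, 15, 23), (39, 31, 2), (39, 5, 27)}

Supplier ⋈ Catalog (natural join on city): {(BOS, 3, 2, 12), (BOS, 3, 36, 7), (BOS, 4, 2, 12), (BOS, 4, 36, 7), (SEA, 35, 2, 31), (SEA, 35, 23, 15), (SEA, 35, 27, 5), (SEA, 38, 2, 31), (SEA, 38, 23, 15), (SEA, 38, 27, 5), (SEA, 39, 2, 31), (SEA, 39, 23, 15), (SEA, 39, 27, 5)}
(Supplier ⨝ Catalog) ⋈ Part (natural join on city): {(BOS, 3, 2, 12, Bo), (BOS, 3, 36, 7, Bo), (BOS, 4, 2, 12, Bo), (BOS, 4, 36, 7, Bo), (SEA, 35, 2, 31, Ada), (SEA, 35, 2, 31, Bo), (SEA, 35, 2, 31, Eve), (SEA, 35, 23, 15, Ada), (SEA, 35, 23, 15, Bo), (SEA, 35, 23, 15, Eve), (SEA, 35, 27, 5, Ada), (SEA, 35, 27, 5, Bo), (SEA, 35, 27, 5, Eve), (SEA, 38, 2, 31, Ada), (SEA, 38, 2, 31, Bo), (SEA, 38, 2, 31, Eve), (SEA, 38, 23, 15, Ada), (SEA, 38, 23, 15, Bo), (SEA, 38, 23, 15, Eve), (SEA, 38, 27, 5, Ada), (SEA, 38, 27, 5, Bo), (SEA, 38, 27, 5, Eve), (SEA, 39, 2, 31, Ada), (SEA, 39, 2, 31, Bo), (SEA, 39, 2, 31, Eve), (SEA, 39, 23, 15, Ada), (SEA, 39, 23, 15, Bo), (SEA, 39, 23, 15, Eve), (SEA, 39, 27, 5, Ada), (SEA, 39, 27, 5, Bo), (SEA, 39, 27, 5, Eve)}
Filtering on qty = 39 leaves {(SEA, 39, 2, 31, Ada), (SEA, 39, 2, 31, Bo), (SEA, 39, 2, 31, Eve), (SEA, 39, 23, 15, Ada), (SEA, 39, 23, 15, Bo), (SEA, 39, 23, 15, Eve), (SEA, 39, 27, 5, Ada), (SEA, 39, 27, 5, Bo), (SEA, 39, 27, 5, Eve)}.
Projecting to qty, cost, pid (6 duplicate(s) eliminated): {(39, 15, 23), (39, 31, 2), (39, 5, 27)}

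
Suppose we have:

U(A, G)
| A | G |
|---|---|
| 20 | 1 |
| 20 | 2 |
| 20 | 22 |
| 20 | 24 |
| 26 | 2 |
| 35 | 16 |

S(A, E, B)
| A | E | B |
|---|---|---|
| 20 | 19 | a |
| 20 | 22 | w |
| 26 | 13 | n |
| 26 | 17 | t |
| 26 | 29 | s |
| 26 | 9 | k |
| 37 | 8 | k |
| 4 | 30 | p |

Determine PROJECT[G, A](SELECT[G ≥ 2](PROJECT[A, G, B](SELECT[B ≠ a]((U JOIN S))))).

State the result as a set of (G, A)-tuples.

{(2, 20), (2, 26), (22, 20), (24, 20)}

U ⋈ S (natural join on A): {(20, 1, 19, a), (20, 1, 22, w), (20, 2, 19, a), (20, 2, 22, w), (20, 22, 19, a), (20, 22, 22, w), (20, 24, 19, a), (20, 24, 22, w), (26, 2, 13, n), (26, 2, 17, t), (26, 2, 29, s), (26, 2, 9, k)}
σ[B ≠ a]: keep tuples satisfying B ≠ a → {(20, 1, 22, w), (20, 2, 22, w), (20, 22, 22, w), (20, 24, 22, w), (26, 2, 13, n), (26, 2, 17, t), (26, 2, 29, s), (26, 2, 9, k)}
Keep only column(s) A, G, B: {(20, 1, w), (20, 2, w), (20, 22, w), (20, 24, w), (26, 2, k), (26, 2, n), (26, 2, s), (26, 2, t)}
σ[G ≥ 2]: keep tuples satisfying G ≥ 2 → {(20, 2, w), (20, 22, w), (20, 24, w), (26, 2, k), (26, 2, n), (26, 2, s), (26, 2, t)}
Keep only column(s) G, A (3 duplicate(s) eliminated): {(2, 20), (2, 26), (22, 20), (24, 20)}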